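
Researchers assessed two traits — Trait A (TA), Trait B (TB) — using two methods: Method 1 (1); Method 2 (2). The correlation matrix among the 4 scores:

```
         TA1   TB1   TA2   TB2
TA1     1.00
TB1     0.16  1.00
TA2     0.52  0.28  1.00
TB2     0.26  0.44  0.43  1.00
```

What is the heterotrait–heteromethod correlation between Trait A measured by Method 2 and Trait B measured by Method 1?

0.28

Different traits and methods: r(TA2, TB1) = 0.28.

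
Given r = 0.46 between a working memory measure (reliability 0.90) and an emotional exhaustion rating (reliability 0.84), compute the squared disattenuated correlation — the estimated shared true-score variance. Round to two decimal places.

Disattenuated r = 0.46 / √(0.90 × 0.84) = 0.46 / 0.8695 = 0.5290.
Shared true-score variance = 0.5290² = 0.2798 ≈ 0.28.

0.28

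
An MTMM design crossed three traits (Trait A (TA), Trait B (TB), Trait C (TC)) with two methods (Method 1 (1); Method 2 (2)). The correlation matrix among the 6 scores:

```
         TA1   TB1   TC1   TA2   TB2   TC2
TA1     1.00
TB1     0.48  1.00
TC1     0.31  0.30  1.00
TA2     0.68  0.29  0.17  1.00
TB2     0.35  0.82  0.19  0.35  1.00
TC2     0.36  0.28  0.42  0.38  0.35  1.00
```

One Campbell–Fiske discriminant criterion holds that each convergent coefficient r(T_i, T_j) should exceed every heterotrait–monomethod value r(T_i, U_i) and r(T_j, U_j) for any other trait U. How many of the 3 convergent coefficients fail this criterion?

Each convergent coefficient versus the relevant comparison correlations:
TA (methods 1·2): 0.68 vs {0.48, 0.35, 0.31, 0.38} → pass.
TB (methods 1·2): 0.82 vs {0.48, 0.35, 0.30, 0.35} → pass.
TC (methods 1·2): 0.42 vs {0.31, 0.38, 0.30, 0.35} → pass.
0 of 3 fail.

0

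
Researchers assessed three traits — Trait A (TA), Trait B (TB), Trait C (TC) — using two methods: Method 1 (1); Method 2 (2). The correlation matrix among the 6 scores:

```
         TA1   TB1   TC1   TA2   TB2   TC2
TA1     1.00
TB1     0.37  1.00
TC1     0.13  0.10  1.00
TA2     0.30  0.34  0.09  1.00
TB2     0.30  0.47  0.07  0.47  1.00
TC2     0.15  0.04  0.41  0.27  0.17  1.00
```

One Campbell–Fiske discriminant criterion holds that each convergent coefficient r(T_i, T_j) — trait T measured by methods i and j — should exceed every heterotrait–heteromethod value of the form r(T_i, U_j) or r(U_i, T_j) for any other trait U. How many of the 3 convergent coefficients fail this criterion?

1

Convergent coefficients and their comparison sets:
TA (methods 1·2): 0.30 vs {0.30, 0.34, 0.15, 0.09} → fail.
TB (methods 1·2): 0.47 vs {0.34, 0.30, 0.04, 0.07} → pass.
TC (methods 1·2): 0.41 vs {0.09, 0.15, 0.07, 0.04} → pass.
1 of 3 fail.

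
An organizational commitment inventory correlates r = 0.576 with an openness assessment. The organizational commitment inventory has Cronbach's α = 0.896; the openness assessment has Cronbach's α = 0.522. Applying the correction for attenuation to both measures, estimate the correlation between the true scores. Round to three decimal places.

r_true = r_obs / √(r_xx · r_yy) = 0.576 / √(0.896 × 0.522) = 0.576 / √0.467712 = 0.576 / 0.6839 ≈ 0.842.

0.842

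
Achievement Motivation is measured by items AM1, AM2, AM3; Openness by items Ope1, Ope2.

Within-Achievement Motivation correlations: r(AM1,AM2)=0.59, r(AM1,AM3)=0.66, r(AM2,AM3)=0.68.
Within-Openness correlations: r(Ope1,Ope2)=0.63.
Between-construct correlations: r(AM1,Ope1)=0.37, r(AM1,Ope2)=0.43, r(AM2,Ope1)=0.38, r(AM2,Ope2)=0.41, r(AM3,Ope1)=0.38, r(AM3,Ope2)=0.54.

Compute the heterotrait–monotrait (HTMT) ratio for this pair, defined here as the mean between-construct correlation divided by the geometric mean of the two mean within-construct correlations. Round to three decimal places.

Between-construct mean = 2.51/6 = 0.4183.
Mean within-AM = 1.93/3 = 0.6433; mean within-Ope = 0.63/1 = 0.6300.
Geometric mean = √(0.6433 × 0.6300) = 0.6366.
HTMT = 0.4183 / 0.6366 = 0.657.

0.657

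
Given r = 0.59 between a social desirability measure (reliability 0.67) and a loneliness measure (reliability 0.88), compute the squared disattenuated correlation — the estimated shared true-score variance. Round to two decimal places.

Disattenuated r = 0.59 / √(0.67 × 0.88) = 0.59 / 0.7679 = 0.7683.
Shared true-score variance = 0.7683² = 0.5903 ≈ 0.59.

0.59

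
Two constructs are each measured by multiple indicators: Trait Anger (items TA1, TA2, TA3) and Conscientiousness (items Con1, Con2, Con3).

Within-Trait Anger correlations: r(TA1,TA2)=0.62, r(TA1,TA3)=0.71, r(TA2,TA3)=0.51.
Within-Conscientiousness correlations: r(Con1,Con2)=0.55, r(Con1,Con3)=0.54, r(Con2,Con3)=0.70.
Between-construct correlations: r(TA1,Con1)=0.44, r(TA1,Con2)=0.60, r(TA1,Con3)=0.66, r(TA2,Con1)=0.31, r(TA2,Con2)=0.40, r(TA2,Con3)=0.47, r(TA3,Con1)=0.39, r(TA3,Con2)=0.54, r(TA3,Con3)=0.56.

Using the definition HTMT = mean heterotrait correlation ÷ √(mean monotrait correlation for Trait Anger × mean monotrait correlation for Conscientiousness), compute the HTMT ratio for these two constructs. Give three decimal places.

Between-construct mean = 4.37/9 = 0.4856.
Mean within-TA = 1.84/3 = 0.6133; mean within-Con = 1.79/3 = 0.5967.
Geometric mean = √(0.6133 × 0.5967) = 0.6049.
HTMT = 0.4856 / 0.6049 = 0.803.

0.803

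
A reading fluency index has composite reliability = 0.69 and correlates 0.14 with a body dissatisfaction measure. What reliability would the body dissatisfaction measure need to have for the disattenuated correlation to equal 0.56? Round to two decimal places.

0.09

r_true = r_obs / √(r_xx · r_yy) ⇒ 0.56 = 0.14 / √(0.69 · r_yy).
√(0.69 · r_yy) = 0.14 / 0.56 = 0.2500; 0.69 · r_yy = 0.0625; r_yy = 0.0625 / 0.69 ≈ 0.09.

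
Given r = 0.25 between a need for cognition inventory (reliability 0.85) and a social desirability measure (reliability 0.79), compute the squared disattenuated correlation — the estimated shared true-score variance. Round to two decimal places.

0.09

Disattenuated r = 0.25 / √(0.85 × 0.79) = 0.25 / 0.8195 = 0.3051.
Shared true-score variance = 0.3051² = 0.0931 ≈ 0.09.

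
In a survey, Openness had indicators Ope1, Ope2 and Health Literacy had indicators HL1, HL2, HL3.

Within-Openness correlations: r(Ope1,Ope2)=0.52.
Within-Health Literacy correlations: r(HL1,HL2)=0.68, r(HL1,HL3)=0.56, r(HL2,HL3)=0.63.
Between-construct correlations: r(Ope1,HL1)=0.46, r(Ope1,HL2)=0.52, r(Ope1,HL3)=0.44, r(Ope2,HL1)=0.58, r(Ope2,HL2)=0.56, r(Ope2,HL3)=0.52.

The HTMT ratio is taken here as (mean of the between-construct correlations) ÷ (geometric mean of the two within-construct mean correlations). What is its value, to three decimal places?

0.902

Between-construct mean = 3.08/6 = 0.5133.
Mean within-Ope = 0.52/1 = 0.5200; mean within-HL = 1.87/3 = 0.6233.
Geometric mean = √(0.5200 × 0.6233) = 0.5693.
HTMT = 0.5133 / 0.5693 = 0.902.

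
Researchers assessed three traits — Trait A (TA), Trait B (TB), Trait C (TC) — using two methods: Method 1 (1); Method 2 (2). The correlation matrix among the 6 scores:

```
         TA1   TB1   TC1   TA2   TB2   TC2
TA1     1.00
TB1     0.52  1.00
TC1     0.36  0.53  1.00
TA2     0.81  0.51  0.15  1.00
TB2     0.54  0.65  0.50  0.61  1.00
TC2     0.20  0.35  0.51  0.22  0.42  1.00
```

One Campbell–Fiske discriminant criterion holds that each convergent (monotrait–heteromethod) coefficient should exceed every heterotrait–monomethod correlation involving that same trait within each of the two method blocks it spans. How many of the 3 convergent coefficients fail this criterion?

1

Each convergent coefficient versus the relevant comparison correlations:
TA (methods 1·2): 0.81 vs {0.52, 0.61, 0.36, 0.22} → pass.
TB (methods 1·2): 0.65 vs {0.52, 0.61, 0.53, 0.42} → pass.
TC (methods 1·2): 0.51 vs {0.36, 0.22, 0.53, 0.42} → fail.
1 of 3 fail.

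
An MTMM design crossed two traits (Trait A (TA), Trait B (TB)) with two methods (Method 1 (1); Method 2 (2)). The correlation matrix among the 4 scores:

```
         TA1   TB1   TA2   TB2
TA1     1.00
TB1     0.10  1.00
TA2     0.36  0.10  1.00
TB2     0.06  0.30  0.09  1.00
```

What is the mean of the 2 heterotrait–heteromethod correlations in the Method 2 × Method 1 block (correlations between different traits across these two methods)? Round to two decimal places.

HTHM values (method 2 × method 1): 0.10, 0.06; mean = 0.16/2 = 0.08.

0.08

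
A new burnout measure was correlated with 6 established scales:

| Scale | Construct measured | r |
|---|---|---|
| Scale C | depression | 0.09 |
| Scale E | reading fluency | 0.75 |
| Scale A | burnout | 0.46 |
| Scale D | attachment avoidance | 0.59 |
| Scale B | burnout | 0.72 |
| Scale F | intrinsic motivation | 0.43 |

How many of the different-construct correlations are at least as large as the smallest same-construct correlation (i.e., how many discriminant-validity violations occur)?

Convergent (same construct = burnout): Scale A, Scale B.
Smallest convergent = 0.46. Discriminant values: 0.09, 0.75, 0.59, 0.43; count ≥ 0.46 → 2.

2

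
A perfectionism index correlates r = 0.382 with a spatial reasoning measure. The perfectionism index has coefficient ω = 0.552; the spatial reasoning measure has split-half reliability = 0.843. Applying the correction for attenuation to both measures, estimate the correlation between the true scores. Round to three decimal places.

r_true = r_obs / √(r_xx · r_yy) = 0.382 / √(0.552 × 0.843) = 0.382 / √0.465336 = 0.382 / 0.6822 ≈ 0.560.

0.560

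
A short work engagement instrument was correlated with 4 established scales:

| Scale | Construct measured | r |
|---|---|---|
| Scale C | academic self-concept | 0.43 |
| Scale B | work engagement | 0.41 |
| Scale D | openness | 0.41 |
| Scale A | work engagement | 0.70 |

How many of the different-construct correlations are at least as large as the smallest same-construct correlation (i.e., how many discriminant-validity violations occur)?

Convergent (same construct = work engagement): Scale B, Scale A.
Smallest convergent = 0.41. Discriminant values: 0.43, 0.41; count ≥ 0.41 → 2.

2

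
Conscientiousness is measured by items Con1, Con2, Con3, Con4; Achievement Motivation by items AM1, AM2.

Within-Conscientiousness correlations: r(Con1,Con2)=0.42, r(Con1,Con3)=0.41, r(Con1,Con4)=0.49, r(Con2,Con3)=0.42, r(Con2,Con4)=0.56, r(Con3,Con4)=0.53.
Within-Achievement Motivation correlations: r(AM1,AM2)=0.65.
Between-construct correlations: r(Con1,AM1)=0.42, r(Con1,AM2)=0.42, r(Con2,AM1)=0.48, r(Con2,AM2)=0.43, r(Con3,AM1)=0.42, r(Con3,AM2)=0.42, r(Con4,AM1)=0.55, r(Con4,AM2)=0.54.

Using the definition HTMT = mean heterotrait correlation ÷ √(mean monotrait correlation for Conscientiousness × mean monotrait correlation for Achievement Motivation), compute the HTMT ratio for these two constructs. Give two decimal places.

Mean heterotrait r = 3.68/8 = 0.4600.
Mean within-Con = 2.83/6 = 0.4717; mean within-AM = 0.65/1 = 0.6500.
Geometric mean = √(0.4717 × 0.6500) = 0.5537.
HTMT = 0.4600 / 0.5537 = 0.83.

0.83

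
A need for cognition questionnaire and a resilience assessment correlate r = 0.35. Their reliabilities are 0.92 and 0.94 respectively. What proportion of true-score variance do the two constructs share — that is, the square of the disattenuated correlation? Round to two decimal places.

0.14

Disattenuated r = 0.35 / √(0.92 × 0.94) = 0.35 / 0.9299 = 0.3764.
Shared true-score variance = 0.3764² = 0.1417 ≈ 0.14.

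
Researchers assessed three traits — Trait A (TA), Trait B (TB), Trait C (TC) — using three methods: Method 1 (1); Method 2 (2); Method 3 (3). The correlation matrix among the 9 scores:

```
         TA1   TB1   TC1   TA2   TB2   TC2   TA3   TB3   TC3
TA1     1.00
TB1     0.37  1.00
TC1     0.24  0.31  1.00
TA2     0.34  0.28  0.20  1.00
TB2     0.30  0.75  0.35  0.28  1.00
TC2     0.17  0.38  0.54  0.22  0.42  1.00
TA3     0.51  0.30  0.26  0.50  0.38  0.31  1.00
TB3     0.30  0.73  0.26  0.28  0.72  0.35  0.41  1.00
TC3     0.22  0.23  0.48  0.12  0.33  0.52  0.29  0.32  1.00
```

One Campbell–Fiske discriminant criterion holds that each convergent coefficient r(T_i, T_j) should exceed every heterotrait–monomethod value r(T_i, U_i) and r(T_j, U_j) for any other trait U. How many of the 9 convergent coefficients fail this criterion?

1

Each convergent coefficient versus the relevant comparison correlations:
TA (methods 1·2): 0.34 vs {0.37, 0.28, 0.24, 0.22} → fail.
TA (methods 1·3): 0.51 vs {0.37, 0.41, 0.24, 0.29} → pass.
TA (methods 2·3): 0.50 vs {0.28, 0.41, 0.22, 0.29} → pass.
TB (methods 1·2): 0.75 vs {0.37, 0.28, 0.31, 0.42} → pass.
TB (methods 1·3): 0.73 vs {0.37, 0.41, 0.31, 0.32} → pass.
TB (methods 2·3): 0.72 vs {0.28, 0.41, 0.42, 0.32} → pass.
TC (methods 1·2): 0.54 vs {0.24, 0.22, 0.31, 0.42} → pass.
TC (methods 1·3): 0.48 vs {0.24, 0.29, 0.31, 0.32} → pass.
TC (methods 2·3): 0.52 vs {0.22, 0.29, 0.42, 0.32} → pass.
1 of 9 fail.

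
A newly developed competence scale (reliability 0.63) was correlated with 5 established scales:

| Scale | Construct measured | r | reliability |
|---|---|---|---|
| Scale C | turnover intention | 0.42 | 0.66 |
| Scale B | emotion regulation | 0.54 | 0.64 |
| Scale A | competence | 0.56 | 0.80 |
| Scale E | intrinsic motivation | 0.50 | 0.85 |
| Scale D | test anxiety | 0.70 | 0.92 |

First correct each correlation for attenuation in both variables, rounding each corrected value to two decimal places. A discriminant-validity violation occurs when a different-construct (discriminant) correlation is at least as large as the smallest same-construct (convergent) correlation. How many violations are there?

2

Disattenuated r (r / √(r_scale · r_new)):
  Scale C (disc): 0.42 / √(0.66·0.63) = 0.65
  Scale B (disc): 0.54 / √(0.64·0.63) = 0.85
  Scale A (conv): 0.56 / √(0.80·0.63) = 0.79
  Scale E (disc): 0.50 / √(0.85·0.63) = 0.68
  Scale D (disc): 0.70 / √(0.92·0.63) = 0.92
Smallest convergent = 0.79. Discriminant values: 0.65, 0.85, 0.68, 0.92; count ≥ 0.79 → 2.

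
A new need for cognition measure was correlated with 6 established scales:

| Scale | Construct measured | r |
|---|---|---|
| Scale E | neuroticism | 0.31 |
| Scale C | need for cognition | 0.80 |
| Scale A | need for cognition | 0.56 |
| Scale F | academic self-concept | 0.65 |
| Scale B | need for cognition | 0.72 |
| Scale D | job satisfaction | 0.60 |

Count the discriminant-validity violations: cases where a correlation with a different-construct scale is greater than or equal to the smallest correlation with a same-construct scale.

2

Convergent (same construct = need for cognition): Scale C, Scale A, Scale B.
Smallest convergent = 0.56. Discriminant values: 0.31, 0.65, 0.60; count ≥ 0.56 → 2.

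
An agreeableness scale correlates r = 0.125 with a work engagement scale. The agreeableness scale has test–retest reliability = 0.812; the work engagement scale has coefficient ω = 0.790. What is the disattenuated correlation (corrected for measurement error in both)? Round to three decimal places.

r_true = r_obs / √(r_xx · r_yy) = 0.125 / √(0.812 × 0.790) = 0.125 / √0.641480 = 0.125 / 0.8009 ≈ 0.156.

0.156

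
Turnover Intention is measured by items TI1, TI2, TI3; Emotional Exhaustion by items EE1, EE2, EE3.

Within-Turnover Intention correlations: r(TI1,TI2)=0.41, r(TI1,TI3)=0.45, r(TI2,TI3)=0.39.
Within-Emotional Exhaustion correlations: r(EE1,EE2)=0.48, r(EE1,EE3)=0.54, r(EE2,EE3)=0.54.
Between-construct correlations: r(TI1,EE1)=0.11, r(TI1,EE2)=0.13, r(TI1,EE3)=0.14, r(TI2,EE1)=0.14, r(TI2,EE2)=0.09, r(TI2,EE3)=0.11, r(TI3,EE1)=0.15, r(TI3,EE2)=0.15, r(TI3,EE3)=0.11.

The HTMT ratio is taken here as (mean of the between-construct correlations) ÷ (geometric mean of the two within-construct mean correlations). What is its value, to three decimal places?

0.270

Mean between = 1.13/9 = 0.1256.
Mean within-TI = 1.25/3 = 0.4167; mean within-EE = 1.56/3 = 0.5200.
Geometric mean = √(0.4167 × 0.5200) = 0.4655.
HTMT = 0.1256 / 0.4655 = 0.270.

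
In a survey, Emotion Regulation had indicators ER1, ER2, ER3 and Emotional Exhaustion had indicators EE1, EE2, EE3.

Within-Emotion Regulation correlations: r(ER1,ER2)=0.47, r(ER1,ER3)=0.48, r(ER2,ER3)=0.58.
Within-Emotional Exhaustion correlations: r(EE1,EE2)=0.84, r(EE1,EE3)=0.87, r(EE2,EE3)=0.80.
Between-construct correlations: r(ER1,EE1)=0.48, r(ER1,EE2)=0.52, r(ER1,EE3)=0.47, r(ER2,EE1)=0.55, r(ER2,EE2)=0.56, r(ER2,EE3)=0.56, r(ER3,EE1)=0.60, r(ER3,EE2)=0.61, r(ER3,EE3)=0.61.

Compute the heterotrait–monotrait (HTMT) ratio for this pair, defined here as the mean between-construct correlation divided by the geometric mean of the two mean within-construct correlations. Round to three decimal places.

Between-construct mean = 4.96/9 = 0.5511.
Mean within-ER = 1.53/3 = 0.5100; mean within-EE = 2.51/3 = 0.8367.
Geometric mean = √(0.5100 × 0.8367) = 0.6532.
HTMT = 0.5511 / 0.6532 = 0.844.

0.844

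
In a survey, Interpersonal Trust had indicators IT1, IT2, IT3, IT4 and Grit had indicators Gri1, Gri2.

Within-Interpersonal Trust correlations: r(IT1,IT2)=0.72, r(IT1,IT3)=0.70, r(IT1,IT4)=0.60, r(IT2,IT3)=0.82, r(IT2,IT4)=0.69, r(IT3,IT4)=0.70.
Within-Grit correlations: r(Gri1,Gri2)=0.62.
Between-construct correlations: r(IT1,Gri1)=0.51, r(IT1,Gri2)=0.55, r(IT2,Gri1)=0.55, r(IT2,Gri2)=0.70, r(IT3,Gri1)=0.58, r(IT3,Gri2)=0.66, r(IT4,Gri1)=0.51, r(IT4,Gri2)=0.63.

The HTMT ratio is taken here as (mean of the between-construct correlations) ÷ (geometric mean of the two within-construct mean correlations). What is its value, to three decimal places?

Between-construct mean = 4.69/8 = 0.5863.
Mean within-IT = 4.23/6 = 0.7050; mean within-Gri = 0.62/1 = 0.6200.
Geometric mean = √(0.7050 × 0.6200) = 0.6611.
HTMT = 0.5863 / 0.6611 = 0.887.

0.887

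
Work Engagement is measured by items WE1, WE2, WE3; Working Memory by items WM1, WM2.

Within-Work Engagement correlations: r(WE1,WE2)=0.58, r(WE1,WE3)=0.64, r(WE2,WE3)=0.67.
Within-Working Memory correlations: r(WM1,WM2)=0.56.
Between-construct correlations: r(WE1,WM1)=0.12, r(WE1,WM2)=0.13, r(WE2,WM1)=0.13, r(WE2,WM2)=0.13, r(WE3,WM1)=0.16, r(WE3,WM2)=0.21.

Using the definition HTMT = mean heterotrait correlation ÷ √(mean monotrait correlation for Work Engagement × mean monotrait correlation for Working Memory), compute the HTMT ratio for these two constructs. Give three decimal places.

Between-construct mean = 0.88/6 = 0.1467.
Mean within-WE = 1.89/3 = 0.6300; mean within-WM = 0.56/1 = 0.5600.
Geometric mean = √(0.6300 × 0.5600) = 0.5940.
HTMT = 0.1467 / 0.5940 = 0.247.

0.247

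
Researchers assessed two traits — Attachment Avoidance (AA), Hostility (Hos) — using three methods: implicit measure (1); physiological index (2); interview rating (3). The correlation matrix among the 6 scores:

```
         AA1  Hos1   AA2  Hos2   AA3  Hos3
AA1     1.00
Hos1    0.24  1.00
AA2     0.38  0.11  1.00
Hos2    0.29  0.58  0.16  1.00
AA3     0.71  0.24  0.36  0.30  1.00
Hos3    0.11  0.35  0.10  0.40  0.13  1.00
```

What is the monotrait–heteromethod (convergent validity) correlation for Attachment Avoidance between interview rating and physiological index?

Same trait (AA), different methods: r(AA3, AA2) = 0.36.

0.36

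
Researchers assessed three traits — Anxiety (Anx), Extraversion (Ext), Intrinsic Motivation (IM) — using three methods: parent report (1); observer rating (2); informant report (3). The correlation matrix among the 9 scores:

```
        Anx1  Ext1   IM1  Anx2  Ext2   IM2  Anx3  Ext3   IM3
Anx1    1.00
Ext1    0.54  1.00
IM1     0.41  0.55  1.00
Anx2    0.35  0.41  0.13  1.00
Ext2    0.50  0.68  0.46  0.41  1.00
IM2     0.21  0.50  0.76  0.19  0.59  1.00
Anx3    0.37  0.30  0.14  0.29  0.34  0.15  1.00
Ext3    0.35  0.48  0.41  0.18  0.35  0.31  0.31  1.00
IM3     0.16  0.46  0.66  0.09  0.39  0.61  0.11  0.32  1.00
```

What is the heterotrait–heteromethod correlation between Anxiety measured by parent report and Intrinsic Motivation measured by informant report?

Different traits and methods: r(Anx1, IM3) = 0.16.

0.16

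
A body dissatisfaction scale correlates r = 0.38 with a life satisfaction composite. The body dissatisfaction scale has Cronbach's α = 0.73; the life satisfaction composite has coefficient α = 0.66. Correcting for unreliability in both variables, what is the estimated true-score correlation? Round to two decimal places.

0.55

r_true = r_obs / √(r_xx · r_yy) = 0.38 / √(0.73 × 0.66) = 0.38 / √0.4818 = 0.38 / 0.6941 ≈ 0.55.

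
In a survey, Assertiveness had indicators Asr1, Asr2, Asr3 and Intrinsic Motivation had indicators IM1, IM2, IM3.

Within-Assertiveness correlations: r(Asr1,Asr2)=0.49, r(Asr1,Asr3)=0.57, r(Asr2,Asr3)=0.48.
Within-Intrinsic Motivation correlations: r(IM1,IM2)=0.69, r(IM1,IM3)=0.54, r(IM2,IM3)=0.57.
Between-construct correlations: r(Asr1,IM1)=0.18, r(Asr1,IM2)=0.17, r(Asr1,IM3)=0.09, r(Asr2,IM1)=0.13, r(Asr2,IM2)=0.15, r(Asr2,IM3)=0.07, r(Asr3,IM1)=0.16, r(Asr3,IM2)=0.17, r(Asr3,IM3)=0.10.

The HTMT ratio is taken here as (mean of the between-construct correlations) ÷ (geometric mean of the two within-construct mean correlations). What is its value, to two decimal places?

Mean heterotrait r = 1.22/9 = 0.1356.
Mean within-Asr = 1.54/3 = 0.5133; mean within-IM = 1.80/3 = 0.6000.
Geometric mean = √(0.5133 × 0.6000) = 0.5550.
HTMT = 0.1356 / 0.5550 = 0.24.

0.24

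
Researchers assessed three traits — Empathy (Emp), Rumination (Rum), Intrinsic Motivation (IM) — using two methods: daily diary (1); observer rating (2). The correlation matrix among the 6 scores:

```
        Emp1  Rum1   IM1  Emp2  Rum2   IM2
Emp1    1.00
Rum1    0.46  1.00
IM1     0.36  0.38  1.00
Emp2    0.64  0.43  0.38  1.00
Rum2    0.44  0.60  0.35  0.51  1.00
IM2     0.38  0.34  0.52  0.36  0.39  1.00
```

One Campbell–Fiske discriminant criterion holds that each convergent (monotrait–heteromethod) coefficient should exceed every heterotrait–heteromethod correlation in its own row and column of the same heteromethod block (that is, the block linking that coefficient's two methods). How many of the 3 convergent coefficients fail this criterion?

Convergent coefficients and their comparison sets:
Emp (methods 1·2): 0.64 vs {0.44, 0.43, 0.38, 0.38} → pass.
Rum (methods 1·2): 0.60 vs {0.43, 0.44, 0.34, 0.35} → pass.
IM (methods 1·2): 0.52 vs {0.38, 0.38, 0.35, 0.34} → pass.
0 of 3 fail.

0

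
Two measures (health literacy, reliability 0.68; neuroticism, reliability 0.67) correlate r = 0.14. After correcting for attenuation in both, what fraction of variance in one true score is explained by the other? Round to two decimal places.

0.04

Disattenuated r = 0.14 / √(0.68 × 0.67) = 0.14 / 0.6750 = 0.2074.
Shared true-score variance = 0.2074² = 0.0430 ≈ 0.04.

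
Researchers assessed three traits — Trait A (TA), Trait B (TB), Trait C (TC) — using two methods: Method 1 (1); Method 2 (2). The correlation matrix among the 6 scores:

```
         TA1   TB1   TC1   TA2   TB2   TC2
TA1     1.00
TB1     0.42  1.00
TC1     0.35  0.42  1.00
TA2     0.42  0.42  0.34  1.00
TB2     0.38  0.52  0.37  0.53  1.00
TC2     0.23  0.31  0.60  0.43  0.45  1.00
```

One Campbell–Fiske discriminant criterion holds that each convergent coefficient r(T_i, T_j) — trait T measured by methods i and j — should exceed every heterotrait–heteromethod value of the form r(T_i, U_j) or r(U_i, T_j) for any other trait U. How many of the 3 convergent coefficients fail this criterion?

Checking each validity diagonal entry against its comparison values:
TA (methods 1·2): 0.42 vs {0.38, 0.42, 0.23, 0.34} → fail.
TB (methods 1·2): 0.52 vs {0.42, 0.38, 0.31, 0.37} → pass.
TC (methods 1·2): 0.60 vs {0.34, 0.23, 0.37, 0.31} → pass.
1 of 3 fail.

1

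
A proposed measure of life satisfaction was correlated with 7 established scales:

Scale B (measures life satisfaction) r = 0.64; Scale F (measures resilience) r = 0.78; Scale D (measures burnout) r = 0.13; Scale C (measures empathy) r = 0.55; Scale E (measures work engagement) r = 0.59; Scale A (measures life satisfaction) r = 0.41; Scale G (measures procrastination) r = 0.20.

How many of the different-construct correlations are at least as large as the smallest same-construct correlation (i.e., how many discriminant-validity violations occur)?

Convergent (same construct = life satisfaction): Scale B, Scale A.
Smallest convergent = 0.41. Discriminant values: 0.78, 0.13, 0.55, 0.59, 0.20; count ≥ 0.41 → 3.

3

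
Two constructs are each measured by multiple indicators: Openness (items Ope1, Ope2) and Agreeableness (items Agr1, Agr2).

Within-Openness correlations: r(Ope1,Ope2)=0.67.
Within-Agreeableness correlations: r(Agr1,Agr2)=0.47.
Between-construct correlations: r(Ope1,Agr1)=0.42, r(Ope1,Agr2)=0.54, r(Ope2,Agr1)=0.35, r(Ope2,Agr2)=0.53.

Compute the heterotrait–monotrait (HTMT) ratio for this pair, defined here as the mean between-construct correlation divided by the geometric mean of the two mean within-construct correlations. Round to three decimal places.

Mean heterotrait r = 1.84/4 = 0.4600.
Mean within-Ope = 0.67/1 = 0.6700; mean within-Agr = 0.47/1 = 0.4700.
Geometric mean = √(0.6700 × 0.4700) = 0.5612.
HTMT = 0.4600 / 0.5612 = 0.820.

0.820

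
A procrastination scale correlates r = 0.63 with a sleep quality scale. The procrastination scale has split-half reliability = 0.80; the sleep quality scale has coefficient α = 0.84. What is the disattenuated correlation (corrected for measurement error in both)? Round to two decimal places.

0.77

r_true = r_obs / √(r_xx · r_yy) = 0.63 / √(0.80 × 0.84) = 0.63 / √0.6720 = 0.63 / 0.8198 ≈ 0.77.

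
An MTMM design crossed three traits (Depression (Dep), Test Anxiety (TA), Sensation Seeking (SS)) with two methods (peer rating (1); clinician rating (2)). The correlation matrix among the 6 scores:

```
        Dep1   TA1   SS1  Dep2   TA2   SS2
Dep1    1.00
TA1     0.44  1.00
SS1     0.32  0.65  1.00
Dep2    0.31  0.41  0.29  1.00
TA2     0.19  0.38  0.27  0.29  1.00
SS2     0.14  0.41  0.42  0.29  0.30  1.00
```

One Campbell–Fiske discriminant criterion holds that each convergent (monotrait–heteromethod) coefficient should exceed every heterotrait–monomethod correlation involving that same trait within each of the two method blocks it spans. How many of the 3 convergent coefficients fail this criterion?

Each convergent coefficient versus the relevant comparison correlations:
Dep (methods 1·2): 0.31 vs {0.44, 0.29, 0.32, 0.29} → fail.
TA (methods 1·2): 0.38 vs {0.44, 0.29, 0.65, 0.30} → fail.
SS (methods 1·2): 0.42 vs {0.32, 0.29, 0.65, 0.30} → fail.
3 of 3 fail.

3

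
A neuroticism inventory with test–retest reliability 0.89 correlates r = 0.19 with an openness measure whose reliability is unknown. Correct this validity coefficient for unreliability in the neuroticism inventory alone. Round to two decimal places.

0.20

Single correction: r_c = r_obs / √r_xx = 0.19 / √0.89 = 0.19 / 0.9434 ≈ 0.20.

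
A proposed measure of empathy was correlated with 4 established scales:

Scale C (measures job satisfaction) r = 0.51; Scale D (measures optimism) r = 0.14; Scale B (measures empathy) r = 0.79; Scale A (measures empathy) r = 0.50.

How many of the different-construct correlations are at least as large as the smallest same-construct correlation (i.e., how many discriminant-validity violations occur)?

1

Convergent (same construct = empathy): Scale B, Scale A.
Smallest convergent = 0.50. Discriminant values: 0.51, 0.14; count ≥ 0.50 → 1.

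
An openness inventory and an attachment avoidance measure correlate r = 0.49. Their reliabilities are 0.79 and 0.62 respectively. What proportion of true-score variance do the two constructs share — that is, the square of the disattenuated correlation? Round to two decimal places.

Disattenuated r = 0.49 / √(0.79 × 0.62) = 0.49 / 0.6999 = 0.7001.
Shared true-score variance = 0.7001² = 0.4901 ≈ 0.49.

0.49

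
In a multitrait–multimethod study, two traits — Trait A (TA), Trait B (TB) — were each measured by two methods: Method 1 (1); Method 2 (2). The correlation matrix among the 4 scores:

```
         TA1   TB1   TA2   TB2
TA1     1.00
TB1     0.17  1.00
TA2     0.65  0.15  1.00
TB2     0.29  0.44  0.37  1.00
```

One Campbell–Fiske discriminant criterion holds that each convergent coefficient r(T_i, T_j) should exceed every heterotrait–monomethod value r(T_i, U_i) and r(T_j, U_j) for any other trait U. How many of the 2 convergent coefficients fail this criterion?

Convergent coefficients and their comparison sets:
TA (methods 1·2): 0.65 vs {0.17, 0.37} → pass.
TB (methods 1·2): 0.44 vs {0.17, 0.37} → pass.
0 of 2 fail.

0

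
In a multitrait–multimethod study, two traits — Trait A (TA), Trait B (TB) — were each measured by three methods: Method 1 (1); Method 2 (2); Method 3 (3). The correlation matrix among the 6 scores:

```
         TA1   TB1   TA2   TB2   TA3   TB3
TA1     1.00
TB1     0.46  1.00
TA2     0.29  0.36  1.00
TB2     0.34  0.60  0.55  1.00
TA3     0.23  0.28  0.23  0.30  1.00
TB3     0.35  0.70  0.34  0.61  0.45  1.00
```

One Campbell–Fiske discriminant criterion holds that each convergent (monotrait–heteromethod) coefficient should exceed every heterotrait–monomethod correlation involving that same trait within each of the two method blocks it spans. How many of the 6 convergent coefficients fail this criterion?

Checking each validity diagonal entry against its comparison values:
TA (methods 1·2): 0.29 vs {0.46, 0.55} → fail.
TA (methods 1·3): 0.23 vs {0.46, 0.45} → fail.
TA (methods 2·3): 0.23 vs {0.55, 0.45} → fail.
TB (methods 1·2): 0.60 vs {0.46, 0.55} → pass.
TB (methods 1·3): 0.70 vs {0.46, 0.45} → pass.
TB (methods 2·3): 0.61 vs {0.55, 0.45} → pass.
3 of 6 fail.

3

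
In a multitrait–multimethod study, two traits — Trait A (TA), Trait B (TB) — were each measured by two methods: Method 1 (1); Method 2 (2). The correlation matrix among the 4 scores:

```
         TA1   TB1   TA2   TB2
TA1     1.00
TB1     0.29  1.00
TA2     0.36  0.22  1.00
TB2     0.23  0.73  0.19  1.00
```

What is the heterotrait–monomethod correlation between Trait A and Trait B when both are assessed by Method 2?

Different traits, same method: r(TA2, TB2) = 0.19.

0.19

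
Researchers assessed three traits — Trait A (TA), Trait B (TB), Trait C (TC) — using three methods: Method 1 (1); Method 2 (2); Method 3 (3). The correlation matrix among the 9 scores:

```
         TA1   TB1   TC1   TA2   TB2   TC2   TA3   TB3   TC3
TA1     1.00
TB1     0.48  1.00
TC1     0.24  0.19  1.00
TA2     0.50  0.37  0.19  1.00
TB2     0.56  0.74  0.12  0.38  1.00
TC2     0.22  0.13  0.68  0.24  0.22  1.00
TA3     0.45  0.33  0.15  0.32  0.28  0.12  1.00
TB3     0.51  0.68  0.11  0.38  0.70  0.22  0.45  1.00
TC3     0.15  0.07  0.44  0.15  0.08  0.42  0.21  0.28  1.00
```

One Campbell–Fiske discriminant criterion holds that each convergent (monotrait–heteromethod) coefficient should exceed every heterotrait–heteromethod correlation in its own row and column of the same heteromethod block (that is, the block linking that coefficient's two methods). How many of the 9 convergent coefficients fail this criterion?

3

Convergent coefficients and their comparison sets:
TA (methods 1·2): 0.50 vs {0.56, 0.37, 0.22, 0.19} → fail.
TA (methods 1·3): 0.45 vs {0.51, 0.33, 0.15, 0.15} → fail.
TA (methods 2·3): 0.32 vs {0.38, 0.28, 0.15, 0.12} → fail.
TB (methods 1·2): 0.74 vs {0.37, 0.56, 0.13, 0.12} → pass.
TB (methods 1·3): 0.68 vs {0.33, 0.51, 0.07, 0.11} → pass.
TB (methods 2·3): 0.70 vs {0.28, 0.38, 0.08, 0.22} → pass.
TC (methods 1·2): 0.68 vs {0.19, 0.22, 0.12, 0.13} → pass.
TC (methods 1·3): 0.44 vs {0.15, 0.15, 0.11, 0.07} → pass.
TC (methods 2·3): 0.42 vs {0.12, 0.15, 0.22, 0.08} → pass.
3 of 9 fail.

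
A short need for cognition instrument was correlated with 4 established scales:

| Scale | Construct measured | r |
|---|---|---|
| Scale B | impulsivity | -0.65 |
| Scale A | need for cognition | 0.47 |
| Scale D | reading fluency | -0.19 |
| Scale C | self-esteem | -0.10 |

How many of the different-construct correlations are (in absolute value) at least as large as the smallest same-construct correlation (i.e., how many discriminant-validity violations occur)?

Convergent (same construct = need for cognition): Scale A.
Smallest convergent = 0.47. Discriminant |r|: 0.65, 0.19, 0.10; count ≥ 0.47 → 1.

1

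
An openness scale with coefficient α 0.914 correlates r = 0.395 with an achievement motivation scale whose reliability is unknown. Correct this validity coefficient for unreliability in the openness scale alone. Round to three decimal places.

0.413

Single correction: r_c = r_obs / √r_xx = 0.395 / √0.914 = 0.395 / 0.9560 ≈ 0.413.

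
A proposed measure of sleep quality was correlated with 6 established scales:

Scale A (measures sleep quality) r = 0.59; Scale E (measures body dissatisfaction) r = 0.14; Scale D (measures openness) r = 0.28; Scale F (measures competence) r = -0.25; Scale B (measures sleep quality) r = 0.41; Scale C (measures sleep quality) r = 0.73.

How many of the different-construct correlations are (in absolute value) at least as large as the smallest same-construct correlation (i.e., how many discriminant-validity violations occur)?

0

Convergent (same construct = sleep quality): Scale A, Scale B, Scale C.
Smallest convergent = 0.41. Discriminant |r|: 0.14, 0.28, 0.25; count ≥ 0.41 → 0.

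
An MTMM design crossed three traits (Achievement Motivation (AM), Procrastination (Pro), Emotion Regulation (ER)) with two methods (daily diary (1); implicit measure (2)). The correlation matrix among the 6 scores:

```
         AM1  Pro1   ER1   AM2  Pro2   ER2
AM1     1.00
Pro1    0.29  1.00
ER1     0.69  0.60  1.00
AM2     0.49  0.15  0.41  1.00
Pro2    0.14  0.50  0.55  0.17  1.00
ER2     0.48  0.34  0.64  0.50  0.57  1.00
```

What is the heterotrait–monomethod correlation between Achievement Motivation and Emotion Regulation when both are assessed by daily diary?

Different traits, same method: r(AM1, ER1) = 0.69.

0.69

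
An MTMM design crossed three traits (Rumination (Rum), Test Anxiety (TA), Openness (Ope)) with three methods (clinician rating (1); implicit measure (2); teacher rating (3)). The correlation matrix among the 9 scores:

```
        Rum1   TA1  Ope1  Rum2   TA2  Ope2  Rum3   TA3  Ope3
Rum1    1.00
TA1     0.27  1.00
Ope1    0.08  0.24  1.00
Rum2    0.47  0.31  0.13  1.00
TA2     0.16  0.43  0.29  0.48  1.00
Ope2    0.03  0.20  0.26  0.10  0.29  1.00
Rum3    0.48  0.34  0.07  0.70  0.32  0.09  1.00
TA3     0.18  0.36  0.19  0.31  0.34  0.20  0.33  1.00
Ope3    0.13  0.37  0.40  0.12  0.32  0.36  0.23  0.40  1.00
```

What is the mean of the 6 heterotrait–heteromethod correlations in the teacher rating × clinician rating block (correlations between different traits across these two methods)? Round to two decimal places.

HTHM values (method 3 × method 1): 0.34, 0.07, 0.18, 0.19, 0.13, 0.37; mean = 1.28/6 = 0.21.

0.21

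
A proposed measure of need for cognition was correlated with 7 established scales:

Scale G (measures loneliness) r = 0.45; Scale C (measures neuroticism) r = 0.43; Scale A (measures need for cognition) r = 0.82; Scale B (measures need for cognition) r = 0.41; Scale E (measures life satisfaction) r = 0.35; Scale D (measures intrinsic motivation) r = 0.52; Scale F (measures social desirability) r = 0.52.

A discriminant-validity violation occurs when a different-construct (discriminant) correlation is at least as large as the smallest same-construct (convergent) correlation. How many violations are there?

Convergent (same construct = need for cognition): Scale A, Scale B.
Smallest convergent = 0.41. Discriminant values: 0.45, 0.43, 0.35, 0.52, 0.52; count ≥ 0.41 → 4.

4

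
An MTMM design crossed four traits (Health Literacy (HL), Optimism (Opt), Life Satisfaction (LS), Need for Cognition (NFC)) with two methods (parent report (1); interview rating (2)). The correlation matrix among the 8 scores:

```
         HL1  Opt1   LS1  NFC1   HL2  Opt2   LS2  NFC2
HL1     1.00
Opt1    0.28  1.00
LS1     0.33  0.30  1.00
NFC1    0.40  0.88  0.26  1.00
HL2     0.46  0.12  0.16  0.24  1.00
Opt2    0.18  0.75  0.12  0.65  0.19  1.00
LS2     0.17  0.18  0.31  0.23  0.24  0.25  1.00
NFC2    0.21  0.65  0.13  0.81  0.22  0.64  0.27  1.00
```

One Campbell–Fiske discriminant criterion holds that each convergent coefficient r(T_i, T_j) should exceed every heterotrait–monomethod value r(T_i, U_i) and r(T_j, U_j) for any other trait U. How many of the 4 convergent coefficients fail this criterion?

Convergent coefficients and their comparison sets:
HL (methods 1·2): 0.46 vs {0.28, 0.19, 0.33, 0.24, 0.40, 0.22} → pass.
Opt (methods 1·2): 0.75 vs {0.28, 0.19, 0.30, 0.25, 0.88, 0.64} → fail.
LS (methods 1·2): 0.31 vs {0.33, 0.24, 0.30, 0.25, 0.26, 0.27} → fail.
NFC (methods 1·2): 0.81 vs {0.40, 0.22, 0.88, 0.64, 0.26, 0.27} → fail.
3 of 4 fail.

3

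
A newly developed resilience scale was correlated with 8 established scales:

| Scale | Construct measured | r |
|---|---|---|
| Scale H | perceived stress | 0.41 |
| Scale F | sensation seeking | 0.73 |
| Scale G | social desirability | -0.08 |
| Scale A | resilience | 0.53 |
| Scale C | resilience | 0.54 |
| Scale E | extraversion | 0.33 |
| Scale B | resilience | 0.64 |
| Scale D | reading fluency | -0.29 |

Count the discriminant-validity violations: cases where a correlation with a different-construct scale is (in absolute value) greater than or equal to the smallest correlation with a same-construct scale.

Convergent (same construct = resilience): Scale A, Scale C, Scale B.
Smallest convergent = 0.53. Discriminant |r|: 0.41, 0.73, 0.08, 0.33, 0.29; count ≥ 0.53 → 1.

1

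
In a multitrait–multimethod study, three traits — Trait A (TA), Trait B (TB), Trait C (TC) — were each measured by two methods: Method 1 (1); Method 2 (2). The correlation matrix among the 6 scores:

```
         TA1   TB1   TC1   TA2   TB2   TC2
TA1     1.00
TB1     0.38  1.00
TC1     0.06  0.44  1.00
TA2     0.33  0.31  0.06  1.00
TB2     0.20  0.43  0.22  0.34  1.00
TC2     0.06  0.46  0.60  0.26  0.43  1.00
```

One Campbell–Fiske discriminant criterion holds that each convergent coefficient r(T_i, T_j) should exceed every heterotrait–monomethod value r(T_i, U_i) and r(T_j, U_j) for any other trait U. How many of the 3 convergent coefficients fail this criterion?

2

Convergent coefficients and their comparison sets:
TA (methods 1·2): 0.33 vs {0.38, 0.34, 0.06, 0.26} → fail.
TB (methods 1·2): 0.43 vs {0.38, 0.34, 0.44, 0.43} → fail.
TC (methods 1·2): 0.60 vs {0.06, 0.26, 0.44, 0.43} → pass.
2 of 3 fail.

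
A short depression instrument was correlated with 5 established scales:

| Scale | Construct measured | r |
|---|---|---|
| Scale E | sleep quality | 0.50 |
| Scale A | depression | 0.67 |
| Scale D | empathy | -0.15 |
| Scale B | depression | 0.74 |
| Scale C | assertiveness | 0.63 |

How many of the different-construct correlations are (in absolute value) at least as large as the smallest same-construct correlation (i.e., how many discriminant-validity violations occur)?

0

Convergent (same construct = depression): Scale A, Scale B.
Smallest convergent = 0.67. Discriminant |r|: 0.50, 0.15, 0.63; count ≥ 0.67 → 0.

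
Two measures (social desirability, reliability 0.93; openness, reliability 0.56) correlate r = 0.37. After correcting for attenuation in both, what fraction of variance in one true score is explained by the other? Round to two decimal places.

0.26

Disattenuated r = 0.37 / √(0.93 × 0.56) = 0.37 / 0.7217 = 0.5127.
Shared true-score variance = 0.5127² = 0.2629 ≈ 0.26.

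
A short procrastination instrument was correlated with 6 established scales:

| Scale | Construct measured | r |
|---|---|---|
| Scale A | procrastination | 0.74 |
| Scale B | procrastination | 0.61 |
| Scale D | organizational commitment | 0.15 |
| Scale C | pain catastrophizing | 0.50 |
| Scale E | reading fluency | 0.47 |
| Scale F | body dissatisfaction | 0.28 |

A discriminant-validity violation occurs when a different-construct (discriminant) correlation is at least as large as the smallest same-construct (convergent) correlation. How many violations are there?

Convergent (same construct = procrastination): Scale A, Scale B.
Smallest convergent = 0.61. Discriminant values: 0.15, 0.50, 0.47, 0.28; count ≥ 0.61 → 0.

0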